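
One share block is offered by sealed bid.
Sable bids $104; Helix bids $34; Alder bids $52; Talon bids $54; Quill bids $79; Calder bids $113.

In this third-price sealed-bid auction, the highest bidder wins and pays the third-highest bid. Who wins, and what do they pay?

Calder pays $79

Third-price sealed-bid auction: the highest bidder wins and pays the third-highest bid.
Bids in order: 113 (Calder) > 104 (Sable) > 79 (Quill) > 54 (Talon) > 52 (Alder) > 34 (Helix)
Calder wins; payment is bid #3 in the ranking = $79.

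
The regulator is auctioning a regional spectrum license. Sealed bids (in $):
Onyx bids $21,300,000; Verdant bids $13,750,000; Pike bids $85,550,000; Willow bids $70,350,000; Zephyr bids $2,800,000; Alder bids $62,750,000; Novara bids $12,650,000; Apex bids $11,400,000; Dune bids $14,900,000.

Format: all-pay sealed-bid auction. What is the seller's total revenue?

Total revenue: $295,450,000

Bids ranked: 85,550,000 (Pike) > 70,350,000 (Willow) > 62,750,000 (Alder) > 21,300,000 (Onyx) > 14,900,000 (Dune) > 13,750,000 (Verdant) > …
Every bidder forfeits their bid regardless of winning.
Revenue = 21,300,000 + 13,750,000 + 85,550,000 + 70,350,000 + 2,800,000 + 62,750,000 + 12,650,000 + 11,400,000 + 14,900,000 = $295,450,000.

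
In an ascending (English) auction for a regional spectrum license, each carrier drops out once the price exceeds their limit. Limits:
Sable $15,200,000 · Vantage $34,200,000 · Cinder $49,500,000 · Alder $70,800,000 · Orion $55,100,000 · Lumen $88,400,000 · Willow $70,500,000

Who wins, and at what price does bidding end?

Lumen wins at $70,800,000

Sorting limits: 88,400,000 (Lumen) > 70,800,000 (Alder) > 70,500,000 (Willow) > 55,100,000 (Orion) > 49,500,000 (Cinder) > 34,200,000 (Vantage) > …
Bidding ends when Alder exits at $70,800,000; Lumen takes it.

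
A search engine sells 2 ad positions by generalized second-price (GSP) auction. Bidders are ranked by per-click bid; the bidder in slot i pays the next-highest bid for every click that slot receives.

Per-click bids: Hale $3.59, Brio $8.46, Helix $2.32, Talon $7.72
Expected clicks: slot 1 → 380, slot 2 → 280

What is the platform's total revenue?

Ranked by bid: $8.46 (Brio) > $7.72 (Talon) > $3.59 (Hale) > …
Slot 1: Brio pays $7.72 × 380 = $2933.60
Slot 2: Talon pays $3.59 × 280 = $1005.20
Total = $3938.80

Total revenue: $3938.80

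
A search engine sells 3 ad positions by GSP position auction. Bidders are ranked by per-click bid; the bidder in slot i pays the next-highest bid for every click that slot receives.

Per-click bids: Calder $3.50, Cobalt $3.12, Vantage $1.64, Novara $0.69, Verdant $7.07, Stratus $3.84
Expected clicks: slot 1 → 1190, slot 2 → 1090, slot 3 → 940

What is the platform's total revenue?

Sorting advertisers: $7.07 (Verdant) > $3.84 (Stratus) > $3.50 (Calder) > $3.12 (Cobalt) > …
Slot 1: Verdant pays $3.84 × 1190 = $4569.60
Slot 2: Stratus pays $3.50 × 1090 = $3815.00
Slot 3: Calder pays $3.12 × 940 = $2932.80
Total = $11317.40

Total revenue: $11317.40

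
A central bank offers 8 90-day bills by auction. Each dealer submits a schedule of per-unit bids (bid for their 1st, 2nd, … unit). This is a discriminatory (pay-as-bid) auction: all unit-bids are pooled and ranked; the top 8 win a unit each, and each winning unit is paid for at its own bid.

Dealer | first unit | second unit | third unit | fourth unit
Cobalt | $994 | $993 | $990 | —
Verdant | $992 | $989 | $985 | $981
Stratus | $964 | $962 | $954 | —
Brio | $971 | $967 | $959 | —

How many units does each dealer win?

All unit-bids, highest first — top 8: 994 (Cobalt-1), 993 (Cobalt-2), 992 (Verdant-1), 990 (Cobalt-3), 989 (Verdant-2), 985 (Verdant-3), 981 (Verdant-4), 971 (Brio-1)
Next rejected bid: $967 (not a price — pay-as-bid).
Allocation: Brio 1, Cobalt 3, Verdant 4.

Brio 1, Cobalt 3, Verdant 4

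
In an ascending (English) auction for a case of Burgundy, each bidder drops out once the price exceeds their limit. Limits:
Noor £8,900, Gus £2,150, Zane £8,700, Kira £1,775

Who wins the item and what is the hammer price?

Noor wins at £8,700

Rule: the price rises until one bidder remains; the winner pays the price at which the last rival dropped out.
Limits ranked: 8,900 (Noor) > 8,700 (Zane) > 2,150 (Gus) > 1,775 (Kira)
Bidding ends when Zane exits at £8,700; Noor takes it.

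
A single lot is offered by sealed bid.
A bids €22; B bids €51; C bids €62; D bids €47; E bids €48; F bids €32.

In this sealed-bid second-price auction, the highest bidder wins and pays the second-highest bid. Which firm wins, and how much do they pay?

C pays €51

Sealed-bid second-price auction: the highest bidder wins and pays the second-highest bid.
Bids ranked: 62 (C) > 51 (B) > 48 (E) > 47 (D) > 32 (F) > 22 (A)
C is highest; pays the second-highest bid, €51.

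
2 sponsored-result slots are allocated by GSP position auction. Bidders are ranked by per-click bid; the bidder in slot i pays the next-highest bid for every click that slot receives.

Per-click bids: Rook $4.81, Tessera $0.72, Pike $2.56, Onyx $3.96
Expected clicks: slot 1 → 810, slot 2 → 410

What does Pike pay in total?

Ranked by bid: $4.81 (Rook) > $3.96 (Onyx) > $2.56 (Pike) > …
Pike ranks below slot 2 → no slot, pays nothing.

Pike pays $0.00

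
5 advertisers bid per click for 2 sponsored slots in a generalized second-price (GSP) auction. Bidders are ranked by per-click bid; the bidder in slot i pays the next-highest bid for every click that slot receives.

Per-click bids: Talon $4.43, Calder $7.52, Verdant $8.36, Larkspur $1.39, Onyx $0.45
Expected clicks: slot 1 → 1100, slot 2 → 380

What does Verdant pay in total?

Verdant pays $8272.00

Per-click bids in order: $8.36 (Verdant) > $7.52 (Calder) > $4.43 (Talon) > …
Verdant holds slot 1 → pays next bid $7.52 × 1100 clicks = $8272.00.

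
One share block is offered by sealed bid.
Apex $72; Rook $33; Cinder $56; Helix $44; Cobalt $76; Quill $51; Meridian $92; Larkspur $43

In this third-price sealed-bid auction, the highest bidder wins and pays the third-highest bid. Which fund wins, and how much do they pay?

Rule: the highest bidder wins and pays the third-highest bid.
Sorting bids: 92 (Meridian) > 76 (Cobalt) > 72 (Apex) > 56 (Cinder) > 51 (Quill) > 44 (Helix) > …
Meridian wins; payment is bid #3 in the ranking = $72.

Meridian pays $72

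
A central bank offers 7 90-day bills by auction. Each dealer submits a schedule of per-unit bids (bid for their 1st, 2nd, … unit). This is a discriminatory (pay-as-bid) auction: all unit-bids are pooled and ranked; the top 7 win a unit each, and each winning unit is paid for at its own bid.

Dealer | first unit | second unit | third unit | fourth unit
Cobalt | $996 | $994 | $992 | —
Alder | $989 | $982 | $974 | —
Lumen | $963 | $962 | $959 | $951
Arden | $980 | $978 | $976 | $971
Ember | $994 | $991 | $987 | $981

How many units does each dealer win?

Alder 1, Cobalt 3, Ember 3

All unit-bids, highest first — top 7: 996 (Cobalt-1), 994 (Cobalt-2), 994 (Ember-1), 992 (Cobalt-3), 991 (Ember-2), 989 (Alder-1), 987 (Ember-3)
Next rejected bid: $982 (not a price — pay-as-bid).
Allocation: Alder 1, Cobalt 3, Ember 3.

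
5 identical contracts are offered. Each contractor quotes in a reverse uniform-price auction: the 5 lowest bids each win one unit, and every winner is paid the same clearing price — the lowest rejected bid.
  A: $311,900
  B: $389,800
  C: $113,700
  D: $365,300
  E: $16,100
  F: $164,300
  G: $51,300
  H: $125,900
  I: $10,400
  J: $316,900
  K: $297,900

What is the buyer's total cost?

Total cost: $821,500

Bids ranked low→high: 10,400 (I), 16,100 (E), 51,300 (G), 113,700 (C), 125,900 (H), 164,300 (F), 297,900 (K), …
Lowest 5: I, E, G, C, H.
First losing bid is F's $164,300, which sets the uniform price.
Total cost = 5 × $164,300 = $821,500.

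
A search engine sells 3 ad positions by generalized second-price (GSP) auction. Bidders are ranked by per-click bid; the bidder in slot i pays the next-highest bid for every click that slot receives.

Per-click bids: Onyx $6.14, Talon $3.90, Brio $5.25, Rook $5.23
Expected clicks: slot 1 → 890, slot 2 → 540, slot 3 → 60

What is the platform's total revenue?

Total revenue: $7730.70

Sorting advertisers: $6.14 (Onyx) > $5.25 (Brio) > $5.23 (Rook) > $3.90 (Talon)
Slot 1: Onyx pays $5.25 × 890 = $4672.50
Slot 2: Brio pays $5.23 × 540 = $2824.20
Slot 3: Rook pays $3.90 × 60 = $234.00
Total = $7730.70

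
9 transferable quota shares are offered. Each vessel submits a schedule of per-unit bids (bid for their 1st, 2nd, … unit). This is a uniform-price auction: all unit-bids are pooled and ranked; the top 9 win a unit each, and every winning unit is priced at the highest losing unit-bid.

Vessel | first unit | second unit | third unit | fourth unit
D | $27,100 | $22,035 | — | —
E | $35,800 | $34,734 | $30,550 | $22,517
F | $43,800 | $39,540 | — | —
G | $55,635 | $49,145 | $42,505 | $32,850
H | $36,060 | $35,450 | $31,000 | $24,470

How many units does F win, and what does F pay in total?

F: 2 units, pays $65,700

All unit-bids, highest first — top 9: 55,635 (G-1), 49,145 (G-2), 43,800 (F-1), 42,505 (G-3), 39,540 (F-2), 36,060 (H-1), 35,800 (E-1), 35,450 (H-2), 34,734 (E-2)
The (k+1)-th unit-bid is $32,850.
F wins 2 unit(s) at $32,850 each.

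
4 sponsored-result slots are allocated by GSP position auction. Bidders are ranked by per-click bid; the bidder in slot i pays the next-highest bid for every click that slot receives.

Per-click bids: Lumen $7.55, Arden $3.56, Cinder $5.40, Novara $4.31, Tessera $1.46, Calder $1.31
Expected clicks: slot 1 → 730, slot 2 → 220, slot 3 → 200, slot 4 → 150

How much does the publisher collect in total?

Ranked by bid: $7.55 (Lumen) > $5.40 (Cinder) > $4.31 (Novara) > $3.56 (Arden) > $1.46 (Tessera) > …
Slot 1: Lumen pays $5.40 × 730 = $3942.00
Slot 2: Cinder pays $4.31 × 220 = $948.20
Slot 3: Novara pays $3.56 × 200 = $712.00
Slot 4: Arden pays $1.46 × 150 = $219.00
Total = $5821.20

Total revenue: $5821.20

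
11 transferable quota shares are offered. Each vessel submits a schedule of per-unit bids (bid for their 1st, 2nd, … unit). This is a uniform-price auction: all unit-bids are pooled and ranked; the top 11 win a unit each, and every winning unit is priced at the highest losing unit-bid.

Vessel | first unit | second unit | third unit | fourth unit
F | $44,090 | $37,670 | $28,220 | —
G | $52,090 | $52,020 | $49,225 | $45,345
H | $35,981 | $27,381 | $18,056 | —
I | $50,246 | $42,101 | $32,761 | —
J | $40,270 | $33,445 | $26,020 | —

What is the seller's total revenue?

Total revenue: $360,371

Pooled unit-bids ranked (top 11): 52,090 (G-1), 52,020 (G-2), 50,246 (I-1), 49,225 (G-3), 45,345 (G-4), 44,090 (F-1), 42,101 (I-2), 40,270 (J-1), 37,670 (F-2), 35,981 (H-1), 33,445 (J-2)
Highest rejected unit-bid = $32,761.
Allocation: F 2, G 4, H 1, I 2, J 2. Every unit priced at $32,761.
Revenue = 11 × 32,761 = $360,371.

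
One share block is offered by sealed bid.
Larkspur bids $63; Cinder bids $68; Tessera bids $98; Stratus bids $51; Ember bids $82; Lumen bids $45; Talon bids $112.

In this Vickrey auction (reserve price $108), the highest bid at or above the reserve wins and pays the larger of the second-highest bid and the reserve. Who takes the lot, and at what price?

Sorting bids: 112 (Talon) > 98 (Tessera) > 82 (Ember) > 68 (Cinder) > 63 (Larkspur) > 51 (Stratus) > …
Highest eligible bid: Talon at $112.
max(second-highest $98, reserve $108) = $108.

Talon pays $108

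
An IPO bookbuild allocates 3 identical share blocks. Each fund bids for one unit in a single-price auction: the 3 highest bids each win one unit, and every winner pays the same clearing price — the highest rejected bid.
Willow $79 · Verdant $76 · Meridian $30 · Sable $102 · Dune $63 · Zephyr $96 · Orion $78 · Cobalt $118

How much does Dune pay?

Dune pays $0

Ordering the bids: 118 (Cobalt), 102 (Sable), 96 (Zephyr), 79 (Willow), 78 (Orion), …
The 3 highest are Cobalt, Sable, Zephyr.
Clearing price = highest rejected bid = $79.
Dune does not win → pays $0.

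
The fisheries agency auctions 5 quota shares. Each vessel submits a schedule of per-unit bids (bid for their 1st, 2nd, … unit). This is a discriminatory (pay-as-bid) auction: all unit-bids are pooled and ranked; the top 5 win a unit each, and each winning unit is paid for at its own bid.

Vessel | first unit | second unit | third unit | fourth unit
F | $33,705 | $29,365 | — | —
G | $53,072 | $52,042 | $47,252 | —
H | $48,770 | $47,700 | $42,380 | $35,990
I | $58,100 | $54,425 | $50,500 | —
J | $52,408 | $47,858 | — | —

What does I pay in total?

Merging the schedules and taking the best 5: 58,100 (I-1), 54,425 (I-2), 53,072 (G-1), 52,408 (J-1), 52,042 (G-2)
Next rejected bid: $50,500 (not a price — pay-as-bid).
I's winning unit-bids: 58,100 + 54,425 = $112,525.

I pays $112,525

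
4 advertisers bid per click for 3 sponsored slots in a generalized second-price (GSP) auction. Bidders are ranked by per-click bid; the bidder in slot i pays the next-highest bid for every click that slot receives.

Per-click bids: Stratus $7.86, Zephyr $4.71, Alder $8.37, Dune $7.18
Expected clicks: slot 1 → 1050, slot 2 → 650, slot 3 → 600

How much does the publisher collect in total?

Sorting advertisers: $8.37 (Alder) > $7.86 (Stratus) > $7.18 (Dune) > $4.71 (Zephyr)
Slot 1: Alder pays $7.86 × 1050 = $8253.00
Slot 2: Stratus pays $7.18 × 650 = $4667.00
Slot 3: Dune pays $4.71 × 600 = $2826.00
Total = $15746.00

Total revenue: $15746.00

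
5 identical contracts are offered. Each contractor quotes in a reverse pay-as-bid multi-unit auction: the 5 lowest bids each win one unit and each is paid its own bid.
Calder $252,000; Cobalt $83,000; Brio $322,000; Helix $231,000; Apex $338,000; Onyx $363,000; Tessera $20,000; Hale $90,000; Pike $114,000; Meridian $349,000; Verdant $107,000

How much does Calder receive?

Calder is paid $0

Bids ranked low→high: 20,000 (Tessera), 83,000 (Cobalt), 90,000 (Hale), 107,000 (Verdant), 114,000 (Pike), 231,000 (Helix), 252,000 (Calder), …
Winners (5 units): Tessera, Cobalt, Hale, Verdant, Pike.
Calder does not win → $0.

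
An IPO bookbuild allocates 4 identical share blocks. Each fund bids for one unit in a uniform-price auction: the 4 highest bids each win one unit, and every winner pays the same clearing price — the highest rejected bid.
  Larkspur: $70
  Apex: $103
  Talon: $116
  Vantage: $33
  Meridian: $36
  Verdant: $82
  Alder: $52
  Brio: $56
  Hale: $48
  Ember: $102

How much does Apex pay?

Apex pays $70

Ordering the bids: 116 (Talon), 103 (Apex), 102 (Ember), 82 (Verdant), 70 (Larkspur), 56 (Brio), …
The 4 highest are Talon, Apex, Ember, Verdant.
First losing bid is Larkspur's $70, which sets the uniform price.
Apex wins → pays $70.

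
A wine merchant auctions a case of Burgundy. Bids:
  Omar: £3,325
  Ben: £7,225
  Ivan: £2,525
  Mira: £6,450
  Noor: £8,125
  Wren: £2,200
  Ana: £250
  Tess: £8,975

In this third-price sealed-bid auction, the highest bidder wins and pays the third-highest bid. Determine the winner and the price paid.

Bids ranked: 8,975 (Tess) > 8,125 (Noor) > 7,225 (Ben) > 6,450 (Mira) > 3,325 (Omar) > 2,525 (Ivan) > …
Tess is highest; pays the third-highest bid, £7,225.

Tess pays £7,225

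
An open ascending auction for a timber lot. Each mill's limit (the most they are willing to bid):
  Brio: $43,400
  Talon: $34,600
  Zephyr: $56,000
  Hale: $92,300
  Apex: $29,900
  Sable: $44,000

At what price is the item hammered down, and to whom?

Hale wins at $56,000

Rule: the price rises until one bidder remains; the winner pays the price at which the last rival dropped out.
Limits ranked: 92,300 (Hale) > 56,000 (Zephyr) > 44,000 (Sable) > 43,400 (Brio) > 34,600 (Talon) > 29,900 (Apex)
Once the price passes $56,000, only Hale is left; the hammer falls at Zephyr's limit of $56,000.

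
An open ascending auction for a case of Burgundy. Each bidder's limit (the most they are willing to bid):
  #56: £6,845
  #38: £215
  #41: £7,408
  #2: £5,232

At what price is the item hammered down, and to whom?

Ascending (English) auction: the price rises until one bidder remains; the winner pays the price at which the last rival dropped out.
Limits ranked: 7,408 (#41) > 6,845 (#56) > 5,232 (#2) > 215 (#38)
Bidding ends when #56 exits at £6,845; #41 takes it.

#41 wins at £6,845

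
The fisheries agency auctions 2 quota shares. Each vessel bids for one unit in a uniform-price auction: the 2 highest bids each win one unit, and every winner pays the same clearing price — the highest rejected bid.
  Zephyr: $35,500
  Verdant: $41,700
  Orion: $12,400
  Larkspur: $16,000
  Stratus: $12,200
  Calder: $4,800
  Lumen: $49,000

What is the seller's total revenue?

Bids ranked high→low: 49,000 (Lumen), 41,700 (Verdant), 35,500 (Zephyr), 16,000 (Larkspur), …
The 2 highest are Lumen, Verdant.
Clearing price = highest rejected bid = $35,500.
Total revenue = 2 × $35,500 = $71,000.

Total revenue: $71,000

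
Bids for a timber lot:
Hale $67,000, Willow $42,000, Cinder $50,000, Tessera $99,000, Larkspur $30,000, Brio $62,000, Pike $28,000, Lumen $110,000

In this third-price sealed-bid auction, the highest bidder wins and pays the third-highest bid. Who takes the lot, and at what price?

Rule: the highest bidder wins and pays the third-highest bid.
Sorting bids: 110,000 (Lumen) > 99,000 (Tessera) > 67,000 (Hale) > 62,000 (Brio) > 50,000 (Cinder) > 42,000 (Willow) > …
Lumen wins; payment is bid #3 in the ranking = $67,000.

Lumen pays $67,000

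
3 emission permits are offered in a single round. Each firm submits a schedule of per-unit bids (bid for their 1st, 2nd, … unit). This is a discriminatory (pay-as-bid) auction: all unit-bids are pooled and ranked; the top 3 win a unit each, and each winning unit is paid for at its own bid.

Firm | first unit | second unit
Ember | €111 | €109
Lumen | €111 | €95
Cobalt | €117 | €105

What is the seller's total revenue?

Total revenue: €339

All unit-bids, highest first — top 3: 117 (Cobalt-1), 111 (Ember-1), 111 (Lumen-1)
Next rejected bid: €109 (not a price — pay-as-bid).
Each winning unit pays its own bid.
Revenue = 117 + 111 + 111 = €339.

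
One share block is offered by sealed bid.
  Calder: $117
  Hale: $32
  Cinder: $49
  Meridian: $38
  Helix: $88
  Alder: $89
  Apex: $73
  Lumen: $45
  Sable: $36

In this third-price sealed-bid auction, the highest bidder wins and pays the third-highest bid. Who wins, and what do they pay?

Calder pays $88

Bids ranked: 117 (Calder) > 89 (Alder) > 88 (Helix) > 73 (Apex) > 49 (Cinder) > 45 (Lumen) > …
Calder is highest; pays the third-highest bid, $88.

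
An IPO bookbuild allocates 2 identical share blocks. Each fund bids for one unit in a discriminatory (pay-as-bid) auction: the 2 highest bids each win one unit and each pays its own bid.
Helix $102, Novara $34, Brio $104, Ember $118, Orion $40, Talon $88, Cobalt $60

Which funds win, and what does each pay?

Sorting: 118 (Ember), 104 (Brio), 102 (Helix), 88 (Talon), …
The 2 highest are Ember, Brio.
Each winner pays its own bid: Ember $118, Brio $104.

Ember $118, Brio $104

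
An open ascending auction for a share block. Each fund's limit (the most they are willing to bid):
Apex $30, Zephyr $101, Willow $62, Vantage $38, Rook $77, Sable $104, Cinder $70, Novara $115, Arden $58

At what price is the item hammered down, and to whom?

Rule: the price rises until one bidder remains; the winner pays the price at which the last rival dropped out.
Limits ranked: 115 (Novara) > 104 (Sable) > 101 (Zephyr) > 77 (Rook) > 70 (Cinder) > 62 (Willow) > …
Sable is the last rival to drop out, at $104; Novara remains and wins at that price.

Novara wins at $104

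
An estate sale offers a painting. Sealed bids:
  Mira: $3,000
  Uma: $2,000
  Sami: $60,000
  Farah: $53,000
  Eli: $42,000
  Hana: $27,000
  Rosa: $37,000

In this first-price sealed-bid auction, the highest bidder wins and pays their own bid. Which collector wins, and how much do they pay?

Sami pays $60,000

Rule: the highest bidder wins and pays their own bid.
Sorting bids: 60,000 (Sami) > 53,000 (Farah) > 42,000 (Eli) > 37,000 (Rosa) > 27,000 (Hana) > 3,000 (Mira) > …
Sami is highest → pays own bid, $60,000.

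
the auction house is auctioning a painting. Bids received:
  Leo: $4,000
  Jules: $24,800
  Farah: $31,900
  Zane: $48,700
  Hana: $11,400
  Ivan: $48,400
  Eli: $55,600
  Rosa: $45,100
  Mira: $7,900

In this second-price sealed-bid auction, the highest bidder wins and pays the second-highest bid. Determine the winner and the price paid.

Rule: the highest bidder wins and pays the second-highest bid.
Bids ranked: 55,600 (Eli) > 48,700 (Zane) > 48,400 (Ivan) > 45,100 (Rosa) > 31,900 (Farah) > 24,800 (Jules) > …
Second-price: Eli pays Zane's bid of $48,700.

Eli pays $48,700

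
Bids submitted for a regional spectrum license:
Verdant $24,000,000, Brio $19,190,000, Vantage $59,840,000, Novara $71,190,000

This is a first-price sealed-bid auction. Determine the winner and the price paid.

Novara pays $71,190,000

Bids in order: 71,190,000 (Novara) > 59,840,000 (Vantage) > 24,000,000 (Verdant) > 19,190,000 (Brio)
Novara has the highest bid and pays exactly that: $71,190,000.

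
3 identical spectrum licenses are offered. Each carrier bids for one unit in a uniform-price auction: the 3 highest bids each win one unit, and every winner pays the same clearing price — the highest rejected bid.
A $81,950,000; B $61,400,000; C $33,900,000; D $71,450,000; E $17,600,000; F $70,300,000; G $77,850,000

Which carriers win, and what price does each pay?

A, G, D; each pays $70,300,000

Ordering the bids: 81,950,000 (A), 77,850,000 (G), 71,450,000 (D), 70,300,000 (F), 61,400,000 (B), …
Top 3: A, G, D.
Highest unsuccessful bid: $70,300,000 → clearing price.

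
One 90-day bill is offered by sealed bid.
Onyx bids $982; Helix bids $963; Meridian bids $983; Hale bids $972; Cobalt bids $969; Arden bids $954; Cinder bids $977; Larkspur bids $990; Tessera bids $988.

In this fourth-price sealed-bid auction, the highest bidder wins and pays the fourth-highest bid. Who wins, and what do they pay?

Sorting bids: 990 (Larkspur) > 988 (Tessera) > 983 (Meridian) > 982 (Onyx) > 977 (Cinder) > 972 (Hale) > …
Larkspur is highest; pays the fourth-highest bid, $982.

Larkspur pays $982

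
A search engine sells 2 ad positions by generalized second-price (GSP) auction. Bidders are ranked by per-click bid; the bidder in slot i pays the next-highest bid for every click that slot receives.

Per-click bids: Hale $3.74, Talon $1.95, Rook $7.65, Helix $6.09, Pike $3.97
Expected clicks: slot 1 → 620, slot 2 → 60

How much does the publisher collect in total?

Sorting advertisers: $7.65 (Rook) > $6.09 (Helix) > $3.97 (Pike) > …
Slot 1: Rook pays $6.09 × 620 = $3775.80
Slot 2: Helix pays $3.97 × 60 = $238.20
Total = $4014.00

Total revenue: $4014.00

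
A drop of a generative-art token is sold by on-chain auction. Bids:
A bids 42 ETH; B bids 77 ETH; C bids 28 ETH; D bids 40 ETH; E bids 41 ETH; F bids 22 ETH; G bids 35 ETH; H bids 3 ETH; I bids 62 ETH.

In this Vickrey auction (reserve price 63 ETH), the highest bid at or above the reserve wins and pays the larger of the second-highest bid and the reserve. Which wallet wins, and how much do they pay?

Vickrey auction (reserve price 63 ETH): the highest bid at or above the reserve wins and pays the larger of the second-highest bid and the reserve.
Sorting bids: 77 (B) > 62 (I) > 42 (A) > 41 (E) > 40 (D) > 35 (G) > …
Highest eligible bid: B at 77 ETH.
Second-highest bid 62 ETH is below the reserve 63 ETH, so the reserve binds → payment 63 ETH.

B pays 63 ETH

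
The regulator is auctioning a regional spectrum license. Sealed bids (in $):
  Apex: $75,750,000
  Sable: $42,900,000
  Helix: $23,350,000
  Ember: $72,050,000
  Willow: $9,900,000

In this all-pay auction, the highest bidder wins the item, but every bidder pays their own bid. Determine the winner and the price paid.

Rule: the highest bidder wins the item, but every bidder pays their own bid.
Sorting bids: 75,750,000 (Apex) > 72,050,000 (Ember) > 42,900,000 (Sable) > 23,350,000 (Helix) > 9,900,000 (Willow)
Apex is highest and takes the item; every bidder forfeits their bid.

Apex pays $75,750,000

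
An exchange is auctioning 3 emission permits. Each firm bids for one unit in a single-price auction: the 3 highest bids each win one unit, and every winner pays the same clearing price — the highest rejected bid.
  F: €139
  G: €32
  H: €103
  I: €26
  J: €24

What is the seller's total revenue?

Total revenue: €78

Ordering the bids: 139 (F), 103 (H), 32 (G), 26 (I), 24 (J)
Top 3: F, H, G.
First losing bid is I's €26, which sets the uniform price.
Total revenue = 3 × €26 = €78.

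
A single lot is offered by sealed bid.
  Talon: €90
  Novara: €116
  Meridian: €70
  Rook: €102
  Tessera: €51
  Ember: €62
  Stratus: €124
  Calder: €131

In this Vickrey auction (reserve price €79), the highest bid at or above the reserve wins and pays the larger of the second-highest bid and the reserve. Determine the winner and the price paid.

Sorting bids: 131 (Calder) > 124 (Stratus) > 116 (Novara) > 102 (Rook) > 90 (Talon) > 70 (Meridian) > …
Highest eligible bid: Calder at €131.
max(second-highest €124, reserve €79) = €124; the reserve does not bind.

Calder pays €124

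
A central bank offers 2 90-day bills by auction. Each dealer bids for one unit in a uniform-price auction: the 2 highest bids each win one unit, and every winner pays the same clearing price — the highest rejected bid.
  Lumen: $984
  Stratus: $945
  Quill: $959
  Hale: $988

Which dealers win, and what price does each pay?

Hale, Lumen; each pays $959

Ordering the bids: 988 (Hale), 984 (Lumen), 959 (Quill), 945 (Stratus)
Top 2: Hale, Lumen.
First losing bid is Quill's $959, which sets the uniform price.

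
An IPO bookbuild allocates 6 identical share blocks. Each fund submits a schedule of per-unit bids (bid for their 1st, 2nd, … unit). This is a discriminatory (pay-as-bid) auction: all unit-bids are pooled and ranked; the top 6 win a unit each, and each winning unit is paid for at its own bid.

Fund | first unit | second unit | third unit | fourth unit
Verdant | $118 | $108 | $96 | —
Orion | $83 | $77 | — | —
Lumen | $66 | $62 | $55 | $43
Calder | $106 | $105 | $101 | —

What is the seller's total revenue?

Merging the schedules and taking the best 6: 118 (Verdant-1), 108 (Verdant-2), 106 (Calder-1), 105 (Calder-2), 101 (Calder-3), 96 (Verdant-3)
Next rejected bid: $83 (not a price — pay-as-bid).
Each winning unit pays its own bid.
Revenue = 118 + 108 + 106 + 105 + 101 + 96 = $634.

Total revenue: $634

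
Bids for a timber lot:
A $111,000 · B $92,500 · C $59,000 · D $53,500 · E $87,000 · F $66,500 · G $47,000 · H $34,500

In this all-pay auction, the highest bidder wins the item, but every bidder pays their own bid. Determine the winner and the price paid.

A pays $111,000

Rule: the highest bidder wins the item, but every bidder pays their own bid.
Bids in order: 111,000 (A) > 92,500 (B) > 87,000 (E) > 66,500 (F) > 59,000 (C) > 53,500 (D) > …
A wins with the top bid; all bids are sunk regardless.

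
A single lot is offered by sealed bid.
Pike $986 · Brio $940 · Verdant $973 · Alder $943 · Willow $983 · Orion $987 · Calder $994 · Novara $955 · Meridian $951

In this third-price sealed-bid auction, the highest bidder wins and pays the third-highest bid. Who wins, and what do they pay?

Third-price sealed-bid auction: the highest bidder wins and pays the third-highest bid.
Bids ranked: 994 (Calder) > 987 (Orion) > 986 (Pike) > 983 (Willow) > 973 (Verdant) > 955 (Novara) > …
Calder is highest; pays the third-highest bid, $986.

Calder pays $986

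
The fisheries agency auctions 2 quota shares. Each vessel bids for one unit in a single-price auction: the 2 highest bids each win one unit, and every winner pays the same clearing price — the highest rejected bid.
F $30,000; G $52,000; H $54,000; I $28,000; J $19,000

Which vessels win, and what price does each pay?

Ordering the bids: 54,000 (H), 52,000 (G), 30,000 (F), 28,000 (I), …
The 2 highest are H, G.
Highest unsuccessful bid: $30,000 → clearing price.

H, G; each pays $30,000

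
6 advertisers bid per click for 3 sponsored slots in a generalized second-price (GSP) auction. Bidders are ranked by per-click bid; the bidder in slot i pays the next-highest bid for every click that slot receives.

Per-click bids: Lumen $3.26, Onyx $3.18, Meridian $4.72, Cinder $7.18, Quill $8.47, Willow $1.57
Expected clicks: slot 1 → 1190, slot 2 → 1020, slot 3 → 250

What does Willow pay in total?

Willow pays $0.00

Ranked by bid: $8.47 (Quill) > $7.18 (Cinder) > $4.72 (Meridian) > $3.26 (Lumen) > …
Willow ranks below slot 3 → no slot, pays nothing.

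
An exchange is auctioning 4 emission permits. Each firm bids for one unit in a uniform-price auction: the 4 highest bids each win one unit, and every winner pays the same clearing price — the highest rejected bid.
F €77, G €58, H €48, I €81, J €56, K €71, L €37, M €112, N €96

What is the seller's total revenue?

Bids ranked high→low: 112 (M), 96 (N), 81 (I), 77 (F), 71 (K), 58 (G), …
Winners (4 units): M, N, I, F.
Clearing price = highest rejected bid = €71.
Total revenue = 4 × €71 = €284.

Total revenue: €284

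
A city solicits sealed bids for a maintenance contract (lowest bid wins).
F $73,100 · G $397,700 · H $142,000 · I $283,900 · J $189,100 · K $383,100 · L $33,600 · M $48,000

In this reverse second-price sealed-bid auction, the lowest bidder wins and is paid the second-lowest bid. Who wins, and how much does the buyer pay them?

Bids in order: 33,600 (L) < 48,000 (M) < 73,100 (F) < 142,000 (H) < 189,100 (J) < 283,900 (I) < …
Second-price: L is paid M's bid of $48,000.

L is paid $48,000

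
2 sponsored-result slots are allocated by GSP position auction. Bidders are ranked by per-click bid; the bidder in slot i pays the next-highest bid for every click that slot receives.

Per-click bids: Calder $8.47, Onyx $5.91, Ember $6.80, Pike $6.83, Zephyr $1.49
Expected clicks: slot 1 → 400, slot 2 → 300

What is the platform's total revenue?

Total revenue: $4772.00

Ranked by bid: $8.47 (Calder) > $6.83 (Pike) > $6.80 (Ember) > …
Slot 1: Calder pays $6.83 × 400 = $2732.00
Slot 2: Pike pays $6.80 × 300 = $2040.00
Total = $4772.00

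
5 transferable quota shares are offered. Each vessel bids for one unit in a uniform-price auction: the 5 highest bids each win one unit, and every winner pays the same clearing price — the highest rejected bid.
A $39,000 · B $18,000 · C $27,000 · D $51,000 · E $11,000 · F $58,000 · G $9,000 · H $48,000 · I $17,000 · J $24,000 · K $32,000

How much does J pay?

J pays $0

Bids ranked high→low: 58,000 (F), 51,000 (D), 48,000 (H), 39,000 (A), 32,000 (K), 27,000 (C), 24,000 (J), …
Winners (5 units): F, D, H, A, K.
First losing bid is C's $27,000, which sets the uniform price.
J does not win → pays $0.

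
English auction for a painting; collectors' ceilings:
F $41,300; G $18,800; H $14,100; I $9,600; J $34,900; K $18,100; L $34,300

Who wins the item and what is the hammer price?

F wins at $34,900

Limits ranked: 41,300 (F) > 34,900 (J) > 34,300 (L) > 18,800 (G) > 18,100 (K) > 14,100 (H) > …
J is the last rival to drop out, at $34,900; F remains and wins at that price.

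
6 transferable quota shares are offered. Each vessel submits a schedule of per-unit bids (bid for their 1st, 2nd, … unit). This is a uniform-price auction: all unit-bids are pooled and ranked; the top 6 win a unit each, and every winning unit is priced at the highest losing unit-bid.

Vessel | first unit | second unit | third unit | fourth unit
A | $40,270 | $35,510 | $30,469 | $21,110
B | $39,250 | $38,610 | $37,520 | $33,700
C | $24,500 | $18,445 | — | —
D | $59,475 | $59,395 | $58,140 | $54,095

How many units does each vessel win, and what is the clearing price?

A 1, B 1, D 4; clearing price $38,610

Merging the schedules and taking the best 6: 59,475 (D-1), 59,395 (D-2), 58,140 (D-3), 54,095 (D-4), 40,270 (A-1), 39,250 (B-1)
The (k+1)-th unit-bid is $38,610.
Allocation: A 1, B 1, D 4.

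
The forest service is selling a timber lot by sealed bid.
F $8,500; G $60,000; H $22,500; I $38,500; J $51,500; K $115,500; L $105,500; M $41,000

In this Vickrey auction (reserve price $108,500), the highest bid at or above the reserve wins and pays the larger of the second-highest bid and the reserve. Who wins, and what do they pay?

K pays $108,500

Bids ranked: 115,500 (K) > 105,500 (L) > 60,000 (G) > 51,500 (J) > 41,000 (M) > 38,500 (I) > …
Highest eligible bid: K at $115,500.
max(second-highest $105,500, reserve $108,500) = $108,500.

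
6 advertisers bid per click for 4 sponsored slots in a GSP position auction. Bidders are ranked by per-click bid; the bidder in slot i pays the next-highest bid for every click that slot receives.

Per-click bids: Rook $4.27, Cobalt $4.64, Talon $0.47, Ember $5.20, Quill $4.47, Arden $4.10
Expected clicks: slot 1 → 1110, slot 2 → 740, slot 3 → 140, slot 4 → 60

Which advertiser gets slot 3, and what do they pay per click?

Quill; $4.27 per click

Per-click bids in order: $5.20 (Ember) > $4.64 (Cobalt) > $4.47 (Quill) > $4.27 (Rook) > $4.10 (Arden) > …
Slot 3 goes to the third-ranked bidder, Quill, who pays the next bid down: $4.27/click.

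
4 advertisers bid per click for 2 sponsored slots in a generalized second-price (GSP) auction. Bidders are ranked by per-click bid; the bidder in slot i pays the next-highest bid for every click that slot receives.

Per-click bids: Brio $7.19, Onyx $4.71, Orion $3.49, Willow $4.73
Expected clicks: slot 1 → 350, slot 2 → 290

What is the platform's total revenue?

Sorting advertisers: $7.19 (Brio) > $4.73 (Willow) > $4.71 (Onyx) > …
Slot 1: Brio pays $4.73 × 350 = $1655.50
Slot 2: Willow pays $4.71 × 290 = $1365.90
Total = $3021.40

Total revenue: $3021.40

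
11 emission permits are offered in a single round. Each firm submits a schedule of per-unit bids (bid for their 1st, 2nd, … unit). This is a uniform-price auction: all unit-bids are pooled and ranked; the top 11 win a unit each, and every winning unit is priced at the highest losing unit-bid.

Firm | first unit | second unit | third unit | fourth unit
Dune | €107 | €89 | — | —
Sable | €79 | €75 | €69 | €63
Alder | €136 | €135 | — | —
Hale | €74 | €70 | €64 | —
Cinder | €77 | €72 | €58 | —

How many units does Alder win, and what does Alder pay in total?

Pooled unit-bids ranked (top 11): 136 (Alder-1), 135 (Alder-2), 107 (Dune-1), 89 (Dune-2), 79 (Sable-1), 77 (Cinder-1), 75 (Sable-2), 74 (Hale-1), 72 (Cinder-2), 70 (Hale-2), 69 (Sable-3)
Highest rejected unit-bid = €64.
Alder wins 2 unit(s) at €64 each.

Alder: 2 units, pays €128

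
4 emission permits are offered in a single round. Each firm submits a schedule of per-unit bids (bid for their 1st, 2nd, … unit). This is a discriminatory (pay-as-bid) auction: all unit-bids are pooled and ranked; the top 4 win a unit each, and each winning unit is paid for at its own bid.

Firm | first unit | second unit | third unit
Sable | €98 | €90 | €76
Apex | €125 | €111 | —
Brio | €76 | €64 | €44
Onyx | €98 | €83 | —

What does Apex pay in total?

Merging the schedules and taking the best 4: 125 (Apex-1), 111 (Apex-2), 98 (Sable-1), 98 (Onyx-1)
Next rejected bid: €90 (not a price — pay-as-bid).
Apex's winning unit-bids: 125 + 111 = €236.

Apex pays €236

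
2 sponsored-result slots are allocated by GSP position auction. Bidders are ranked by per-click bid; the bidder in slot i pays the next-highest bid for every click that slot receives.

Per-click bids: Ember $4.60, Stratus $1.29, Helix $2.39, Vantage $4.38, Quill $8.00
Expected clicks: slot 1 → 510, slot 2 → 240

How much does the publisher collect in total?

Sorting advertisers: $8.00 (Quill) > $4.60 (Ember) > $4.38 (Vantage) > …
Slot 1: Quill pays $4.60 × 510 = $2346.00
Slot 2: Ember pays $4.38 × 240 = $1051.20
Total = $3397.20

Total revenue: $3397.20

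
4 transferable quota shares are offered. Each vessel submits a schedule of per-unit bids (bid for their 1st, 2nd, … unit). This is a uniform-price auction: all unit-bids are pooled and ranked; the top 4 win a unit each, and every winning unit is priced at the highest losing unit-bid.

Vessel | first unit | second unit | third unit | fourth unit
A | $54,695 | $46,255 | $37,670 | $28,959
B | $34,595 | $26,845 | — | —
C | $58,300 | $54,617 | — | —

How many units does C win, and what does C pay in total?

Merging the schedules and taking the best 4: 58,300 (C-1), 54,695 (A-1), 54,617 (C-2), 46,255 (A-2)
First bid not allocated: $37,670.
C wins 2 unit(s) at $37,670 each.

C: 2 units, pays $75,340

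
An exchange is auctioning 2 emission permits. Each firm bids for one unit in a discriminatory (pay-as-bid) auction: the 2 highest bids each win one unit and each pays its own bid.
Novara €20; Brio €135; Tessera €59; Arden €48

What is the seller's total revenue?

Bids ranked high→low: 135 (Brio), 59 (Tessera), 48 (Arden), 20 (Novara)
Winners (2 units): Brio, Tessera.
Total revenue = 135 + 59 = €194.

Total revenue: €194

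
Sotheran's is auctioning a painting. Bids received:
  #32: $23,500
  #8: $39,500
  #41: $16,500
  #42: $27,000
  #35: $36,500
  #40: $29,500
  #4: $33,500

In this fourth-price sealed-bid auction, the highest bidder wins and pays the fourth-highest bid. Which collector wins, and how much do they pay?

Sorting bids: 39,500 (#8) > 36,500 (#35) > 33,500 (#4) > 29,500 (#40) > 27,000 (#42) > 23,500 (#32) > …
#8 wins; payment is bid #4 in the ranking = $29,500.

#8 pays $29,500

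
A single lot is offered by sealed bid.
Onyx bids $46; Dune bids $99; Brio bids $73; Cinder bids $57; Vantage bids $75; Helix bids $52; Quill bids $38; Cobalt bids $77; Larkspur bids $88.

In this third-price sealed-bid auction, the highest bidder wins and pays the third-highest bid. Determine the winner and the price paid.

Sorting bids: 99 (Dune) > 88 (Larkspur) > 77 (Cobalt) > 75 (Vantage) > 73 (Brio) > 57 (Cinder) > …
Dune is highest; pays the third-highest bid, $77.

Dune pays $77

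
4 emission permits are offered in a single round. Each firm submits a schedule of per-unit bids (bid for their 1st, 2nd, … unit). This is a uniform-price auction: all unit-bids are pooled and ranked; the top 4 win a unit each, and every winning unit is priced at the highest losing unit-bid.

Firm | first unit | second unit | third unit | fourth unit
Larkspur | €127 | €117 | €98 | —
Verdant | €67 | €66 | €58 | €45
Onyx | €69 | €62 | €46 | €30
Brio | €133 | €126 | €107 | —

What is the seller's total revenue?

Merging the schedules and taking the best 4: 133 (Brio-1), 127 (Larkspur-1), 126 (Brio-2), 117 (Larkspur-2)
First bid not allocated: €107.
Allocation: Brio 2, Larkspur 2. Every unit priced at €107.
Revenue = 4 × 107 = €428.

Total revenue: €428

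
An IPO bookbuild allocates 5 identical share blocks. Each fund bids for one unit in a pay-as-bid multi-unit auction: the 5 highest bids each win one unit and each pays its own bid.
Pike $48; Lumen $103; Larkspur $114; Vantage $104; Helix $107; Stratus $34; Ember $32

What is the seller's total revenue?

Total revenue: $476

Bids ranked high→low: 114 (Larkspur), 107 (Helix), 104 (Vantage), 103 (Lumen), 48 (Pike), 34 (Stratus), 32 (Ember)
Winners (5 units): Larkspur, Helix, Vantage, Lumen, Pike.
Total revenue = 114 + 107 + 104 + 103 + 48 = $476.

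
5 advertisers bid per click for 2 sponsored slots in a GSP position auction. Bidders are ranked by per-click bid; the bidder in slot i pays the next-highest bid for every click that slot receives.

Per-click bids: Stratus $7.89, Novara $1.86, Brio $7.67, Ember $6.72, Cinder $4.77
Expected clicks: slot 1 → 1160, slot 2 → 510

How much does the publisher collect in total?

Ranked by bid: $7.89 (Stratus) > $7.67 (Brio) > $6.72 (Ember) > …
Slot 1: Stratus pays $7.67 × 1160 = $8897.20
Slot 2: Brio pays $6.72 × 510 = $3427.20
Total = $12324.40

Total revenue: $12324.40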